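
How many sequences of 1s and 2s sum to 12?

Condition on the final move: it is a 1-step (f(n-1) ways to get there) or a 2-step (f(n-2) ways), so f(n) = f(n-1) + f(n-2), with f(1)=1, f(2)=2.
Building up term by term: f(1)=1, f(2)=2, f(3)=3, f(4)=5, f(5)=8, f(6)=13, f(7)=21, f(8)=34, f(9)=55, f(10)=89, f(11)=144, f(12)=233.

Final answer: 233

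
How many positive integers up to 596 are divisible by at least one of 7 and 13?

Multiples of 7: 85. Multiples of 13: 45. Of both (lcm=91): 6.
By inclusion-exclusion: 85 + 45 - 6.

Final answer: 124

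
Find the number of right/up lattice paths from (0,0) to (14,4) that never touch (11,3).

Total paths to (14,4): C(18,4) = 3060.
Paths through (11,3): C(14,3) x C(4,1) = 1456.
Avoiding (11,3): 3060 - 1456.

Final answer: 1604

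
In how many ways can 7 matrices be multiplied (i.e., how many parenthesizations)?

This is a standard Catalan-number count: the answer is C_n. Here n = 7 - 1 = 6.
Using C_0 = 1 and C_(k+1) = C_k x 2(2k+1)/(k+2), build up term by term: C_1=1, C_2=2, C_3=5, C_4=14, C_5=42, C_6=132.

Final answer: C_{6} = 132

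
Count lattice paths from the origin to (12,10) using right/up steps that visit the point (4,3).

Paths (0,0)->(4,3): C(7,3) = 35.
Paths (4,3)->(12,10): C(15,7) = 6435.
By multiplication principle: 35 x 6435.

Final answer: 225225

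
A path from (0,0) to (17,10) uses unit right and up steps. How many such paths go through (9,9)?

Paths (0,0)->(9,9): C(18,9) = 48620.
Paths (9,9)->(17,10): C(9,1) = 9.
By multiplication principle: 48620 x 9.

Final answer: 437580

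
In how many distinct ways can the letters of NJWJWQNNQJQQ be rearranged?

Letters (J:3, N:3, Q:4, W:2). Total letters: 12.
Permutations = 12!/(4! x 3! x 3! x 2!).

Final answer: 277200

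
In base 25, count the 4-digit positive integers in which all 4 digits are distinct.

The leading digit has 24 choices (anything but zero); the next has 24 (anything but the first), then 23, and so on, one fewer each time.
Total: 24 x 24 x 23 x 22.

Final answer: 291456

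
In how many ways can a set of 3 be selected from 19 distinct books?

C(19,3) = 19!/(3! x 16!).

Final answer: \binom{19}{3} = 969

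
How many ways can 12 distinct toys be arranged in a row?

The number of ways to arrange 12 distinct objects is 12!.

Final answer: 12! = 479001600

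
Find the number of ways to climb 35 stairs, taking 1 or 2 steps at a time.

Let f(n) be the number of climbs. Removing the last move (1 or 2 steps) gives f(n) = f(n-1) + f(n-2); base cases f(1)=1, f(2)=2.
Iterating the recurrence: f(1)=1, f(2)=2, f(3)=3, f(4)=5, f(5)=8, f(6)=13, f(7)=21, f(8)=34, f(9)=55, f(10)=89, f(11)=144, f(12)=233, f(13)=377, f(14)=610, f(15)=987, f(16)=1597, f(17)=2584, f(18)=4181, f(19)=6765, f(20)=10946, f(21)=17711, f(22)=28657, f(23)=46368, f(24)=75025, f(25)=121393, f(26)=196418, f(27)=317811, f(28)=514229, f(29)=832040, f(30)=1346269, f(31)=2178309, f(32)=3524578, f(33)=5702887, f(34)=9227465, f(35)=14930352.

Final answer: 14930352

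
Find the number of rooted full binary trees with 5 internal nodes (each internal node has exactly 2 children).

This is counted by the nth Catalan number C_n. Here n = 5.
Using C_0 = 1 and C_(k+1) = C_k x 2(2k+1)/(k+2), build up term by term: C_1=1, C_2=2, C_3=5, C_4=14, C_5=42.

Final answer: C_{5} = 42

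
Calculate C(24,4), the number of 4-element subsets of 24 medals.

C(24,4) = 24!/(4! x (24-4)!).

Final answer: C(24,4) = 10626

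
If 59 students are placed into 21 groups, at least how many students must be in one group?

By the pigeonhole principle: ceiling(59/21).

Final answer: 3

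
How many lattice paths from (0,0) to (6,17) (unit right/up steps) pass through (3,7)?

Paths (0,0)->(3,7): C(10,7) = 120.
Paths (3,7)->(6,17): C(13,10) = 286.
By multiplication principle: 120 x 286.

Final answer: 34320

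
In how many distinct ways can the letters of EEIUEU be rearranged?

Letters (E:3, I:1, U:2). Total letters: 6.
Permutations = 6!/(3! x 2!).

Final answer: 60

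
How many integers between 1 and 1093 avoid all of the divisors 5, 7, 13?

|div by 5|=218, |div by 7|=156, |div by 13|=84.
|div by 5&7|=31, |div by 5&13|=16, |div by 7&13|=12, |div by all|=2.
By inclusion-exclusion, divisible by at least one: 218+156+84-31-16-12+2 = 401.
Not divisible by any: 1093 - 401.

Final answer: 692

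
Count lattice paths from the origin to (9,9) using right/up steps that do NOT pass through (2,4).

Total paths to (9,9): C(18,9) = 48620.
Paths through (2,4): C(6,4) x C(12,5) = 11880.
Avoiding (2,4): 48620 - 11880.

Final answer: 36740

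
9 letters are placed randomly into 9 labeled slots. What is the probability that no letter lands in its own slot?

Use the recurrence D(n) = (n-1)(D(n-1) + D(n-2)) with D(0)=1, D(1)=0.
Building up: D(2)=1, D(3)=2, D(4)=9, D(5)=44, D(6)=265, D(7)=1854, D(8)=14833, D(9)=133496.
Total arrangements: 9! = 362880.
Probability = D(9)/9! = 16687/45360.

Final answer: D(9)/9! = 133496/362880 = 0.367879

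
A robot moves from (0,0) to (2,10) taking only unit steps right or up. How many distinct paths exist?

Each path has 2 right steps and 10 up steps in some order (12 steps total).
Choose which 10 of the 12 steps are up: C(12,10).

Final answer: C(12,10) = 66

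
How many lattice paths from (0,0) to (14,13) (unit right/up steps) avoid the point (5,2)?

Total paths to (14,13): C(27,13) = 20058300.
Paths through (5,2): C(7,2) x C(20,11) = 3527160.
Avoiding (5,2): 20058300 - 3527160.

Final answer: 16531140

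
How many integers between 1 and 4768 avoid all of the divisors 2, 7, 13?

|div by 2|=2384, |div by 7|=681, |div by 13|=366.
|div by 2&7|=340, |div by 2&13|=183, |div by 7&13|=52, |div by all|=26.
By inclusion-exclusion, divisible by at least one: 2384+681+366-340-183-52+26 = 2882.
Not divisible by any: 4768 - 2882.

Final answer: 1886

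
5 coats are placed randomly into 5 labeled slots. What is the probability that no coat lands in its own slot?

D(n) = (n-1)(D(n-1) + D(n-2)), D(0)=1, D(1)=0.
Building up: D(2)=1, D(3)=2, D(4)=9, D(5)=44.
Total arrangements: 5! = 120.
Probability = D(5)/5! = 11/30.

Final answer: D(5)/5! = 44/120 = 0.366667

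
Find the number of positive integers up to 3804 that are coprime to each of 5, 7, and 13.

|div by 5|=760, |div by 7|=543, |div by 13|=292.
|div by 5&7|=108, |div by 5&13|=58, |div by 7&13|=41, |div by all|=8.
By inclusion-exclusion, divisible by at least one: 760+543+292-108-58-41+8 = 1396.
Not divisible by any: 3804 - 1396.

Final answer: 2408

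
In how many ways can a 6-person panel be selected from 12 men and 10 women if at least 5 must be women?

Sum over valid woman counts:
C(10,5)C(12,1) = 3024
C(10,6)C(12,0) = 210
Total: 3024 + 210.

Final answer: 3234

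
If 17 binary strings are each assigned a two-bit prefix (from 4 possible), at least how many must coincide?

There are 4 possible values for two-bit prefix. With 17 binary strings and 4 categories, by pigeonhole: ceiling(17/4).

Final answer: 5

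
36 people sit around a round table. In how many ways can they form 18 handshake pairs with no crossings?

This is counted by the nth Catalan number C_n. Here n = 36/2 = 18.
C_n = C(2n,n) - C(2n,n+1), so C_{18} = C(36,18) - C(36,19) = 9075135300 - 8597496600.

Final answer: C_{18} = 477638700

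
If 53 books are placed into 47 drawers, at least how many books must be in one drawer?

By the pigeonhole principle: ceiling(53/47).

Final answer: 2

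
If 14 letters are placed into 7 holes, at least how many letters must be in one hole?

By the pigeonhole principle: ceiling(14/7).

Final answer: 2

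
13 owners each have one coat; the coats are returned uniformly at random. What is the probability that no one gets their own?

Use the recurrence D(n) = (n-1)(D(n-1) + D(n-2)) with D(0)=1, D(1)=0.
Building up: D(2)=1, D(3)=2, D(4)=9, D(5)=44, D(6)=265, D(7)=1854, D(8)=14833, D(9)=133496, D(10)=1334961, D(11)=14684570, D(12)=176214841, D(13)=2290792932.
Total arrangements: 13! = 6227020800.
Probability = D(13)/13! = 63633137/172972800.

Final answer: D(13)/13! = 2290792932/6227020800 = 0.367879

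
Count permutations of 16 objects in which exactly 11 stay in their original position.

Choose which 11 elements are fixed: C(16,11) = 4368.
Derange the remaining 5 using D(j) = (j-1)(D(j-1) + D(j-2)), D(0)=1, D(1)=0: D(2)=1, D(3)=2, D(4)=9, D(5)=44.
Total: 4368 x 44.

Final answer: C(16,11) D(5) = 192192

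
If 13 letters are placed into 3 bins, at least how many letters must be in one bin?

By the pigeonhole principle: ceiling(13/3).

Final answer: 5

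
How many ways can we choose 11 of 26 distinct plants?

C(26,11) = 26!/(11! x 15!).

Final answer: \binom{26}{11} = 7726160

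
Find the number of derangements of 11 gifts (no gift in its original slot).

Derangements satisfy D(n) = (n-1)(D(n-1) + D(n-2)), starting from D(0)=1, D(1)=0.
D(2) = 1 x (0 + 1) = 1
D(3) = 2 x (1 + 0) = 2
D(4) = 3 x (2 + 1) = 9
D(5) = 4 x (9 + 2) = 44
D(6) = 5 x (44 + 9) = 265
D(7) = 6 x (265 + 44) = 1854
D(8) = 7 x (1854 + 265) = 14833
D(9) = 8 x (14833 + 1854) = 133496
D(10) = 9 x (133496 + 14833) = 1334961
D(11) = 10 x (D(10) + D(9)) = 10 x (1334961 + 133496)

Final answer: D(11) = 14684570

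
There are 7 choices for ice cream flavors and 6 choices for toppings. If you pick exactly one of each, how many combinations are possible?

By the multiplication principle: 7 x 6.

Final answer: 42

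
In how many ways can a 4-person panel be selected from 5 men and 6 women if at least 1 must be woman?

Sum over valid woman counts:
C(6,1)C(5,3) = 60
C(6,2)C(5,2) = 150
C(6,3)C(5,1) = 100
C(6,4)C(5,0) = 15
Total: 60 + 150 + 100 + 15.

Final answer: 325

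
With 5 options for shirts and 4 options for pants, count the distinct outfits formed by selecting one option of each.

By the multiplication principle: 5 x 4.

Final answer: 20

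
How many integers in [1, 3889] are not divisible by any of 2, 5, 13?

|div by 2|=1944, |div by 5|=777, |div by 13|=299.
|div by 2&5|=388, |div by 2&13|=149, |div by 5&13|=59, |div by all|=29.
By inclusion-exclusion, divisible by at least one: 1944+777+299-388-149-59+29 = 2453.
Not divisible by any: 3889 - 2453.

Final answer: 1436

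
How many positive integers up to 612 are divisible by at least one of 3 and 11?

Multiples of 3: 204. Multiples of 11: 55. Of both (lcm=33): 18.
By inclusion-exclusion: 204 + 55 - 18.

Final answer: 241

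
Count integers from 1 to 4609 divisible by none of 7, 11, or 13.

|div by 7|=658, |div by 11|=419, |div by 13|=354.
|div by 7&11|=59, |div by 7&13|=50, |div by 11&13|=32, |div by all|=4.
By inclusion-exclusion, divisible by at least one: 658+419+354-59-50-32+4 = 1294.
Not divisible by any: 4609 - 1294.

Final answer: 3315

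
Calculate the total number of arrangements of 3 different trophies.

The number of ways to arrange 3 distinct objects is 3!.

Final answer: 3! = 6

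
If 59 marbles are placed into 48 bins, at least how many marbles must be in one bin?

By the pigeonhole principle: ceiling(59/48).

Final answer: 2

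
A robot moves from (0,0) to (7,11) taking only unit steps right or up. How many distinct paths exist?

Each path has 7 right steps and 11 up steps in some order (18 steps total).
Choose which 11 of the 18 steps are up: C(18,11).

Final answer: C(18,11) = 31824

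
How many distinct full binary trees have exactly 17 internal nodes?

The structures are counted by the Catalan number C_n. Here n = 17.
C_n = C(2n,n) - C(2n,n+1), so C_{17} = C(34,17) - C(34,18) = 2333606220 - 2203961430.

Final answer: C_{17} = 129644790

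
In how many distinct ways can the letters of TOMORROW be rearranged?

Letters (M:1, O:3, R:2, T:1, W:1). Total letters: 8.
Permutations = 8!/(3! x 2!).

Final answer: 3360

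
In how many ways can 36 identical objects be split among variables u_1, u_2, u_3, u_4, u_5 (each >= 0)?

Stars and bars with 36 stars and 4 bars:
C(36+5-1, 5-1) = C(40,4).

Final answer: C(40,4) = 91390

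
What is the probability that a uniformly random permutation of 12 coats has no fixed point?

D(n) = (n-1)(D(n-1) + D(n-2)), D(0)=1, D(1)=0.
Building up: D(2)=1, D(3)=2, D(4)=9, D(5)=44, D(6)=265, D(7)=1854, D(8)=14833, D(9)=133496, D(10)=1334961, D(11)=14684570, D(12)=176214841.
Total arrangements: 12! = 479001600.
Probability = D(12)/12! = 16019531/43545600.

Final answer: D(12)/12! = 176214841/479001600 = 0.367879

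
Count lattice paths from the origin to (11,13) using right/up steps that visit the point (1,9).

Paths (0,0)->(1,9): C(10,9) = 10.
Paths (1,9)->(11,13): C(14,4) = 1001.
By multiplication principle: 10 x 1001.

Final answer: 10010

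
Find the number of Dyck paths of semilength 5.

Total monotonic paths to (5,5): C(10,5) = 252.
Reflecting each bad path at its first crossing gives a bijection with paths to (4,6): C(10,6) = 210.
Valid Dyck paths: 252 - 210.
(Equivalently, C_{5} = C(10,5)/6 = 252/6.)

Final answer: C_{5} = 42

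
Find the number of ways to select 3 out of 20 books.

C(20,3) = 20!/(3! x (20-3)!).

Final answer: C(20,3) = 1140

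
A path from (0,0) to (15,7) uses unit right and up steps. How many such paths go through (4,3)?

Paths (0,0)->(4,3): C(7,3) = 35.
Paths (4,3)->(15,7): C(15,4) = 1365.
By multiplication principle: 35 x 1365.

Final answer: 47775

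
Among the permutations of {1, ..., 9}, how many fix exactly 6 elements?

Choose which 6 elements are fixed: C(9,6) = 84.
Derange the remaining 3 using D(j) = (j-1)(D(j-1) + D(j-2)), D(0)=1, D(1)=0: D(2)=1, D(3)=2.
Total: 84 x 2.

Final answer: C(9,6) D(3) = 168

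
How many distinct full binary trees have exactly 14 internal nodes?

This is counted by the nth Catalan number C_n. Here n = 14.
Using C_0 = 1 and C_(k+1) = C_k x 2(2k+1)/(k+2), build up term by term: C_1=1, C_2=2, C_3=5, C_4=14, C_5=42, C_6=132, C_7=429, C_8=1430, C_9=4862, C_10=16796, C_11=58786, C_12=208012, C_13=742900, C_14=2674440.

Final answer: C_{14} = 2674440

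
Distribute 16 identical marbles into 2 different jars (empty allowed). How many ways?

Stars and bars: C(n+k-1, k-1) = C(17,1).

Final answer: C(17,1) = 17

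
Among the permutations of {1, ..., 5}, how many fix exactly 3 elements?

Choose which 3 elements are fixed: C(5,3) = 10.
Derange the remaining 2 using D(j) = (j-1)(D(j-1) + D(j-2)), D(0)=1, D(1)=0: D(2)=1.
Total: 10 x 1.

Final answer: C(5,3) D(2) = 10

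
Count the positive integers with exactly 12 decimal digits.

These are the integers in [10^11, 10^12), so the count is 10^12 - 10^11 = 9 x 10^11.

Final answer: 900000000000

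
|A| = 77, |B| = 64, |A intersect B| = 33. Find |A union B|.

|A union B| = |A| + |B| - |A intersect B| = 77 + 64 - 33.

Final answer: 108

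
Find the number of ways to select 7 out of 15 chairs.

C(15,7) = 15!/(7! x 8!).

Final answer: \binom{15}{7} = 6435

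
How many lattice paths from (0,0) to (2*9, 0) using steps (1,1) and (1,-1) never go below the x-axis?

Total monotonic paths to (9,9): C(18,9) = 48620.
Paths that cross above y=x (reflection bijection): C(18,10) = 43758.
Valid Dyck paths: 48620 - 43758.
(Equivalently, C_{9} = C(18,9)/10 = 48620/10.)

Final answer: C_{9} = 4862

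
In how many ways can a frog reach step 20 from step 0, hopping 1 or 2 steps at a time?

Let f(n) be the number of climbs. Removing the last move (1 or 2 steps) gives f(n) = f(n-1) + f(n-2); base cases f(1)=1, f(2)=2.
Building up term by term: f(1)=1, f(2)=2, f(3)=3, f(4)=5, f(5)=8, f(6)=13, f(7)=21, f(8)=34, f(9)=55, f(10)=89, f(11)=144, f(12)=233, f(13)=377, f(14)=610, f(15)=987, f(16)=1597, f(17)=2584, f(18)=4181, f(19)=6765, f(20)=10946.

Final answer: 10946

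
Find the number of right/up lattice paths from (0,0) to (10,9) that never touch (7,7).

Total paths to (10,9): C(19,9) = 92378.
Paths through (7,7): C(14,7) x C(5,2) = 34320.
Avoiding (7,7): 92378 - 34320.

Final answer: 58058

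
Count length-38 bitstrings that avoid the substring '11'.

Let a(n) count valid strings. If the last bit is 0 the prefix is any valid string of length n-1; if it is 1 the string must end in 01 with a valid prefix of length n-2. So a(n) = a(n-1) + a(n-2), a(1)=2, a(2)=3.
Computing successive values: a(1)=2, a(2)=3, a(3)=5, a(4)=8, a(5)=13, a(6)=21, a(7)=34, a(8)=55, a(9)=89, a(10)=144, a(11)=233, a(12)=377, a(13)=610, a(14)=987, a(15)=1597, a(16)=2584, a(17)=4181, a(18)=6765, a(19)=10946, a(20)=17711, a(21)=28657, a(22)=46368, a(23)=75025, a(24)=121393, a(25)=196418, a(26)=317811, a(27)=514229, a(28)=832040, a(29)=1346269, a(30)=2178309, a(31)=3524578, a(32)=5702887, a(33)=9227465, a(34)=14930352, a(35)=24157817, a(36)=39088169, a(37)=63245986, a(38)=102334155.

Final answer: 102334155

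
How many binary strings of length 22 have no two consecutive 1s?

Classify by the final bit: ...0 gives a(n-1) strings, ...01 gives a(n-2) strings. Thus a(n) = a(n-1) + a(n-2) with a(1)=2, a(2)=3.
Building up term by term: a(1)=2, a(2)=3, a(3)=5, a(4)=8, a(5)=13, a(6)=21, a(7)=34, a(8)=55, a(9)=89, a(10)=144, a(11)=233, a(12)=377, a(13)=610, a(14)=987, a(15)=1597, a(16)=2584, a(17)=4181, a(18)=6765, a(19)=10946, a(20)=17711, a(21)=28657, a(22)=46368.

Final answer: 46368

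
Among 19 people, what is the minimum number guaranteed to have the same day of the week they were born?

There are 7 possible values for day of the week they were born. With 19 people and 7 categories, by pigeonhole: ceiling(19/7).

Final answer: 3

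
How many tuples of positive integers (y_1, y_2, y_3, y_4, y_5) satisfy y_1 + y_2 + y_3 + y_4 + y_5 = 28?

Substitute y'_i = y_i - 1 (so y'_i >= 0). Then sum y'_i = 28 - 5 = 23.
Stars and bars: C(23+5-1, 5-1) = C(27,4).

Final answer: C(27,4) = 17550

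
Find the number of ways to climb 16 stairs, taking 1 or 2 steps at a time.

Let f(n) be the number of climbs. Removing the last move (1 or 2 steps) gives f(n) = f(n-1) + f(n-2); base cases f(1)=1, f(2)=2.
Computing successive values: f(1)=1, f(2)=2, f(3)=3, f(4)=5, f(5)=8, f(6)=13, f(7)=21, f(8)=34, f(9)=55, f(10)=89, f(11)=144, f(12)=233, f(13)=377, f(14)=610, f(15)=987, f(16)=1597.

Final answer: 1597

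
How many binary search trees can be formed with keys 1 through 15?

The structures are counted by the Catalan number C_n. Here n = 15.
Using C_0 = 1 and C_(k+1) = C_k x 2(2k+1)/(k+2), build up term by term: C_1=1, C_2=2, C_3=5, C_4=14, C_5=42, C_6=132, C_7=429, C_8=1430, C_9=4862, C_10=16796, C_11=58786, C_12=208012, C_13=742900, C_14=2674440, C_15=9694845.

Final answer: C_{15} = 9694845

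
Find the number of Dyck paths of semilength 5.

Total monotonic paths to (5,5): C(10,5) = 252.
Reflecting each bad path at its first crossing gives a bijection with paths to (4,6): C(10,6) = 210.
Valid Dyck paths: 252 - 210.
(These counts are the Catalan numbers.)

Final answer: C_{5} = 42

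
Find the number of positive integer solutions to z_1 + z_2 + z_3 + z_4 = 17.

Substitute z'_i = z_i - 1 (so z'_i >= 0). Then sum z'_i = 17 - 4 = 13.
Stars and bars: C(13+4-1, 4-1) = C(16,3).

Final answer: C(16,3) = 560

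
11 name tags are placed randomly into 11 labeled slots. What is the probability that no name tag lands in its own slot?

Use the recurrence D(n) = (n-1)(D(n-1) + D(n-2)) with D(0)=1, D(1)=0.
Building up: D(2)=1, D(3)=2, D(4)=9, D(5)=44, D(6)=265, D(7)=1854, D(8)=14833, D(9)=133496, D(10)=1334961, D(11)=14684570.
Total arrangements: 11! = 39916800.
Probability = D(11)/11! = 1468457/3991680.

Final answer: D(11)/11! = 14684570/39916800 = 0.367879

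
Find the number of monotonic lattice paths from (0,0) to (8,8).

Each path has 8 right steps and 8 up steps in some order (16 steps total).
Choose which 8 of the 16 steps are up: C(16,8).

Final answer: C(16,8) = 12870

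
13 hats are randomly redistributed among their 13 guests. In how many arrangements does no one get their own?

D(n) = (n-1)(D(n-1) + D(n-2)), D(0)=1, D(1)=0.
D(2) = 1 x (0 + 1) = 1
D(3) = 2 x (1 + 0) = 2
D(4) = 3 x (2 + 1) = 9
D(5) = 4 x (9 + 2) = 44
D(6) = 5 x (44 + 9) = 265
D(7) = 6 x (265 + 44) = 1854
D(8) = 7 x (1854 + 265) = 14833
D(9) = 8 x (14833 + 1854) = 133496
D(10) = 9 x (133496 + 14833) = 1334961
D(11) = 10 x (1334961 + 133496) = 14684570
D(12) = 11 x (14684570 + 1334961) = 176214841
D(13) = 12 x (D(12) + D(11)) = 12 x (176214841 + 14684570)

Final answer: D(13) = 2290792932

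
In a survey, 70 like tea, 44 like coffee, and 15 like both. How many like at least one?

|A union B| = |A| + |B| - |A intersect B| = 70 + 44 - 15.

Final answer: 99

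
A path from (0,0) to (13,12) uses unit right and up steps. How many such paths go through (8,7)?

Paths (0,0)->(8,7): C(15,7) = 6435.
Paths (8,7)->(13,12): C(10,5) = 252.
By multiplication principle: 6435 x 252.

Final answer: 1621620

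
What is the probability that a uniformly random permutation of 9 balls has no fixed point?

D(n) = (n-1)(D(n-1) + D(n-2)), D(0)=1, D(1)=0.
Building up: D(2)=1, D(3)=2, D(4)=9, D(5)=44, D(6)=265, D(7)=1854, D(8)=14833, D(9)=133496.
Total arrangements: 9! = 362880.
Probability = D(9)/9! = 16687/45360.

Final answer: D(9)/9! = 133496/362880 = 0.367879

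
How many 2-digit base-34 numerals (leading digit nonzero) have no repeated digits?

The leading digit has 33 choices (anything but zero); the next has 33 (anything but the first), then 32, and so on, one fewer each time.
Total: 33 x 33.

Final answer: 1089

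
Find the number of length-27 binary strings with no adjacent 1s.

A valid string ends in 0 (append to any length-(n-1) valid string) or in 01 (append to any length-(n-2) valid string), so a(n) = a(n-1) + a(n-2) with a(1)=2, a(2)=3.
Building up term by term: a(1)=2, a(2)=3, a(3)=5, a(4)=8, a(5)=13, a(6)=21, a(7)=34, a(8)=55, a(9)=89, a(10)=144, a(11)=233, a(12)=377, a(13)=610, a(14)=987, a(15)=1597, a(16)=2584, a(17)=4181, a(18)=6765, a(19)=10946, a(20)=17711, a(21)=28657, a(22)=46368, a(23)=75025, a(24)=121393, a(25)=196418, a(26)=317811, a(27)=514229.

Final answer: 514229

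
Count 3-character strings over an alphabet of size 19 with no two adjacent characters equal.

Let g(n) count such strings. g(1) = 19, and each valid string of length n-1 extends in 18 ways (any symbol but the last), so g(n) = 18 g(n-1).
Total: g(3) = 19 x 18^2.

Final answer: 19 x 18^{2} = 6156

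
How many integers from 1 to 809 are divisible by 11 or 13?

Multiples of 11: 73. Multiples of 13: 62. Of both (lcm=143): 5.
By inclusion-exclusion: 73 + 62 - 5.

Final answer: 130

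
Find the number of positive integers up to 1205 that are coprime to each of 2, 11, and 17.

|div by 2|=602, |div by 11|=109, |div by 17|=70.
|div by 2&11|=54, |div by 2&17|=35, |div by 11&17|=6, |div by all|=3.
By inclusion-exclusion, divisible by at least one: 602+109+70-54-35-6+3 = 689.
Not divisible by any: 1205 - 689.

Final answer: 516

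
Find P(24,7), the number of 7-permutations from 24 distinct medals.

P(24,7) = 24!/(24-7)! = 24!/17!.

Final answer: P(24,7) = 1744364160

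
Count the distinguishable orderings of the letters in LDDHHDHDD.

Letters (D:5, H:3, L:1). Total letters: 9.
Permutations = 9!/(5! x 3!).

Final answer: 504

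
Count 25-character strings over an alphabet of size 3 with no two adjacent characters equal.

First character: 3 choices. Each subsequent: 2 choices (must differ from the previous one).
Total: 3 x 2^24.

Final answer: 3 x 2^{24} = 50331648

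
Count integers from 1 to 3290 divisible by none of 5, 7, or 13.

|div by 5|=658, |div by 7|=470, |div by 13|=253.
|div by 5&7|=94, |div by 5&13|=50, |div by 7&13|=36, |div by all|=7.
By inclusion-exclusion, divisible by at least one: 658+470+253-94-50-36+7 = 1208.
Not divisible by any: 3290 - 1208.

Final answer: 2082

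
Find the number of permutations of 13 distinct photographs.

The number of ways to arrange 13 distinct objects is 13!.

Final answer: 13! = 6227020800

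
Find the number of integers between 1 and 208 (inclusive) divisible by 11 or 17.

Multiples of 11: 18. Multiples of 17: 12. Of both (lcm=187): 1.
By inclusion-exclusion: 18 + 12 - 1.

Final answer: 29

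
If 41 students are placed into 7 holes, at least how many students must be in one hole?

By the pigeonhole principle: ceiling(41/7).

Final answer: 6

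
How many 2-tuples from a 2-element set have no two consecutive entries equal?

Let g(n) count such strings. g(1) = 2, and each valid string of length n-1 extends in 1 ways (any symbol but the last), so g(n) = 1 g(n-1).
Total: g(2) = 2 x 1^1.

Final answer: 2 x 1^{1} = 2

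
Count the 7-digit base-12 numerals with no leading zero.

Leading digit: 11 options (nonzero). Other 6 digit(s): 12 options each.
Total: 11 x 12^6.

Final answer: 32845824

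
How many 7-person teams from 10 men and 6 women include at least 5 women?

Sum over valid woman counts:
C(6,5)C(10,2) = 270
C(6,6)C(10,1) = 10
Total: 270 + 10.

Final answer: 280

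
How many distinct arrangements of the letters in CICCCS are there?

Letters (C:4, I:1, S:1). Total letters: 6.
Permutations = 6!/(4!).

Final answer: 30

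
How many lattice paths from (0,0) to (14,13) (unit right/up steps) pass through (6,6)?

Paths (0,0)->(6,6): C(12,6) = 924.
Paths (6,6)->(14,13): C(15,7) = 6435.
By multiplication principle: 924 x 6435.

Final answer: 5945940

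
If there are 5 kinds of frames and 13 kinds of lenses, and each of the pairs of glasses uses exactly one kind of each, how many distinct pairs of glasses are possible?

By the multiplication principle: 5 x 13.

Final answer: 65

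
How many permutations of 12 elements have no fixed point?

Use the recurrence D(n) = (n-1)(D(n-1) + D(n-2)) with D(0)=1, D(1)=0.
Building up: D(2)=1, D(3)=2, D(4)=9, D(5)=44, D(6)=265, D(7)=1854, D(8)=14833, D(9)=133496, D(10)=1334961, D(11)=14684570.
D(12) = 11 x (D(11) + D(10)) = 11 x (14684570 + 1334961).

Final answer: D(12) = 176214841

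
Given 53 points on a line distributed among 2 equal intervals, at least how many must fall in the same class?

By pigeonhole with 53 objects and 2 categories: ceiling(53/2).

Final answer: 27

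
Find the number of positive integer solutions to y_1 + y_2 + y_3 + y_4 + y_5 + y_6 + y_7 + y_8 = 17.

Substitute y'_i = y_i - 1 (so y'_i >= 0). Then sum y'_i = 17 - 8 = 9.
Stars and bars: C(9+8-1, 8-1) = C(16,7).

Final answer: C(16,7) = 11440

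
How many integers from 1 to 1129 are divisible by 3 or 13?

Multiples of 3: 376. Multiples of 13: 86. Of both (lcm=39): 28.
By inclusion-exclusion: 376 + 86 - 28.

Final answer: 434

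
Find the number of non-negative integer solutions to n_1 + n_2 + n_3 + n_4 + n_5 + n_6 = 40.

Stars and bars with 40 stars and 5 bars:
C(40+6-1, 6-1) = C(45,5).

Final answer: C(45,5) = 1221759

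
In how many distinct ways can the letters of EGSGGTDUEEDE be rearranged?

Letters (D:2, E:4, G:3, S:1, T:1, U:1). Total letters: 12.
Permutations = 12!/(4! x 3! x 2!).

Final answer: 1663200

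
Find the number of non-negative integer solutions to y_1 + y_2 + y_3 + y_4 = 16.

Stars and bars with 16 stars and 3 bars:
C(16+4-1, 4-1) = C(19,3).

Final answer: C(19,3) = 969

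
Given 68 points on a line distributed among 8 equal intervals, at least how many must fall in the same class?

By pigeonhole with 68 objects and 8 categories: ceiling(68/8).

Final answer: 9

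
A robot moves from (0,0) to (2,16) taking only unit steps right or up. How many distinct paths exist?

Each path has 2 right steps and 16 up steps in some order (18 steps total).
Choose which 16 of the 18 steps are up: C(18,16).

Final answer: C(18,16) = 153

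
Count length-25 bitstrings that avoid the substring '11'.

Classify by the final bit: ...0 gives a(n-1) strings, ...01 gives a(n-2) strings. Thus a(n) = a(n-1) + a(n-2) with a(1)=2, a(2)=3.
Building up term by term: a(1)=2, a(2)=3, a(3)=5, a(4)=8, a(5)=13, a(6)=21, a(7)=34, a(8)=55, a(9)=89, a(10)=144, a(11)=233, a(12)=377, a(13)=610, a(14)=987, a(15)=1597, a(16)=2584, a(17)=4181, a(18)=6765, a(19)=10946, a(20)=17711, a(21)=28657, a(22)=46368, a(23)=75025, a(24)=121393, a(25)=196418.

Final answer: 196418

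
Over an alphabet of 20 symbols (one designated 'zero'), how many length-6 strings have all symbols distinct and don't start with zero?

The leading digit has 19 choices (anything but zero); the next has 19 (anything but the first), then 18, and so on, one fewer each time.
Total: 19 x 19 x 18 x 17 x 16 x 15.

Final answer: 26511840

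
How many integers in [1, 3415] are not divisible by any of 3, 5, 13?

|div by 3|=1138, |div by 5|=683, |div by 13|=262.
|div by 3&5|=227, |div by 3&13|=87, |div by 5&13|=52, |div by all|=17.
By inclusion-exclusion, divisible by at least one: 1138+683+262-227-87-52+17 = 1734.
Not divisible by any: 3415 - 1734.

Final answer: 1681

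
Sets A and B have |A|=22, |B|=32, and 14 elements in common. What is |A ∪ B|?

|A union B| = |A| + |B| - |A intersect B| = 22 + 32 - 14.

Final answer: 40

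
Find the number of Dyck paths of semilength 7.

Total monotonic paths to (7,7): C(14,7) = 3432.
Reflecting each bad path at its first crossing gives a bijection with paths to (6,8): C(14,8) = 3003.
Valid Dyck paths: 3432 - 3003.
(Check: C(14,7) - C(14,8) = C(14,7)/8, the Catalan number C_{7}.)

Final answer: C_{7} = 429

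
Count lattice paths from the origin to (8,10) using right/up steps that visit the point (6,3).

Paths (0,0)->(6,3): C(9,3) = 84.
Paths (6,3)->(8,10): C(9,7) = 36.
By multiplication principle: 84 x 36.

Final answer: 3024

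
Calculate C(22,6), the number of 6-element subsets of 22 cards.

C(22,6) = 22!/(6! x (22-6)!).

Final answer: C(22,6) = 74613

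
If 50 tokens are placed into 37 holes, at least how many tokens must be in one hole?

By the pigeonhole principle: ceiling(50/37).

Final answer: 2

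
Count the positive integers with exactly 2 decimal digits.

The leading digit cannot be 0 (9 options); the other 1 digit can be anything (10 options each).
Total: 9 x 10^1.

Final answer: 90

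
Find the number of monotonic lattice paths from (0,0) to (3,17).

Each path has 3 right steps and 17 up steps in some order (20 steps total).
Choose which 17 of the 20 steps are up: C(20,17).

Final answer: C(20,17) = 1140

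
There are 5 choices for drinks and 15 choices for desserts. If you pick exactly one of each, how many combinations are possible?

By the multiplication principle: 5 x 15.

Final answer: 75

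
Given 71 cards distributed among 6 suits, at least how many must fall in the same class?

By pigeonhole with 71 objects and 6 categories: ceiling(71/6).

Final answer: 12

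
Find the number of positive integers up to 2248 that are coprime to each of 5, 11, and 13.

|div by 5|=449, |div by 11|=204, |div by 13|=172.
|div by 5&11|=40, |div by 5&13|=34, |div by 11&13|=15, |div by all|=3.
By inclusion-exclusion, divisible by at least one: 449+204+172-40-34-15+3 = 739.
Not divisible by any: 2248 - 739.

Final answer: 1509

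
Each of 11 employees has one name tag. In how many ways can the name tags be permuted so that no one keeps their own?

Derangements satisfy D(n) = (n-1)(D(n-1) + D(n-2)), starting from D(0)=1, D(1)=0.
D(2) = 1 x (0 + 1) = 1
D(3) = 2 x (1 + 0) = 2
D(4) = 3 x (2 + 1) = 9
D(5) = 4 x (9 + 2) = 44
D(6) = 5 x (44 + 9) = 265
D(7) = 6 x (265 + 44) = 1854
D(8) = 7 x (1854 + 265) = 14833
D(9) = 8 x (14833 + 1854) = 133496
D(10) = 9 x (133496 + 14833) = 1334961
D(11) = 10 x (D(10) + D(9)) = 10 x (1334961 + 133496)

Final answer: D(11) = 14684570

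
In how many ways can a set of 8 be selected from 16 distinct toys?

C(16,8) = 16!/(8! x 8!).

Final answer: \binom{16}{8} = 12870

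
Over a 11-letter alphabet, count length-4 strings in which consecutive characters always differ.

Let g(n) count such strings. g(1) = 11, and each valid string of length n-1 extends in 10 ways (any symbol but the last), so g(n) = 10 g(n-1).
Total: g(4) = 11 x 10^3.

Final answer: 11 x 10^{3} = 11000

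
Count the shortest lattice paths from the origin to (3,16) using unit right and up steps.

Each path has 3 right steps and 16 up steps in some order (19 steps total).
Choose which 16 of the 19 steps are up: C(19,16).

Final answer: C(19,16) = 969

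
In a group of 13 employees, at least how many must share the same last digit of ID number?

There are 10 possible values for last digit of ID number. With 13 employees and 10 categories, by pigeonhole: ceiling(13/10).

Final answer: 2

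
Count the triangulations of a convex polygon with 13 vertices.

This is counted by the nth Catalan number C_n. Here n = 13 - 2 = 11.
C_n = (2n)!/(n!(n+1)!), so C_{11} = 22!/(11! x 12!) = C(22,11)/12 = 705432/12.

Final answer: C_{11} = 58786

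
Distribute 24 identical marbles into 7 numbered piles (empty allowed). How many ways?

Stars and bars: C(n+k-1, k-1) = C(30,6).

Final answer: C(30,6) = 593775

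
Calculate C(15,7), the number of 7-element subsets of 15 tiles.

C(15,7) = 15!/(7! x (15-7)!).

Final answer: C(15,7) = 6435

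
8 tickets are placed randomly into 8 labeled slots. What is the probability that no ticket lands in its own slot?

Use the recurrence D(n) = (n-1)(D(n-1) + D(n-2)) with D(0)=1, D(1)=0.
Building up: D(2)=1, D(3)=2, D(4)=9, D(5)=44, D(6)=265, D(7)=1854, D(8)=14833.
Total arrangements: 8! = 40320.
Probability = D(8)/8! = 2119/5760.

Final answer: D(8)/8! = 14833/40320 = 0.367882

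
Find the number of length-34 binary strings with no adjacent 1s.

Classify by the final bit: ...0 gives a(n-1) strings, ...01 gives a(n-2) strings. Thus a(n) = a(n-1) + a(n-2) with a(1)=2, a(2)=3.
Iterating the recurrence: a(1)=2, a(2)=3, a(3)=5, a(4)=8, a(5)=13, a(6)=21, a(7)=34, a(8)=55, a(9)=89, a(10)=144, a(11)=233, a(12)=377, a(13)=610, a(14)=987, a(15)=1597, a(16)=2584, a(17)=4181, a(18)=6765, a(19)=10946, a(20)=17711, a(21)=28657, a(22)=46368, a(23)=75025, a(24)=121393, a(25)=196418, a(26)=317811, a(27)=514229, a(28)=832040, a(29)=1346269, a(30)=2178309, a(31)=3524578, a(32)=5702887, a(33)=9227465, a(34)=14930352.

Final answer: 14930352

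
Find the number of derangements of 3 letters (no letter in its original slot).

Use the recurrence D(n) = (n-1)(D(n-1) + D(n-2)) with D(0)=1, D(1)=0.
D(2) = 1 x (0 + 1) = 1
D(3) = 2 x (D(2) + D(1)) = 2 x (1 + 0)

Final answer: D(3) = 2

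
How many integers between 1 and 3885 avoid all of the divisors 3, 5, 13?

|div by 3|=1295, |div by 5|=777, |div by 13|=298.
|div by 3&5|=259, |div by 3&13|=99, |div by 5&13|=59, |div by all|=19.
By inclusion-exclusion, divisible by at least one: 1295+777+298-259-99-59+19 = 1972.
Not divisible by any: 3885 - 1972.

Final answer: 1913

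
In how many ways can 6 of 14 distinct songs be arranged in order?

P(14,6) = 14!/(14-6)! = 14!/8!.

Final answer: P(14,6) = 2162160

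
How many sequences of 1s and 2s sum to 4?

Let f(n) be the number of climbs. Removing the last move (1 or 2 steps) gives f(n) = f(n-1) + f(n-2); base cases f(1)=1, f(2)=2.
Computing successive values: f(1)=1, f(2)=2, f(3)=3, f(4)=5.

Final answer: 5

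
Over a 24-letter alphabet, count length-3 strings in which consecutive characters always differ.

First character: 24 choices. Each subsequent: 23 choices (must differ from the previous one).
Total: 24 x 23^2.

Final answer: 24 x 23^{2} = 12696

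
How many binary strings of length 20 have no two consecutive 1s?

Classify by the final bit: ...0 gives a(n-1) strings, ...01 gives a(n-2) strings. Thus a(n) = a(n-1) + a(n-2) with a(1)=2, a(2)=3.
Building up term by term: a(1)=2, a(2)=3, a(3)=5, a(4)=8, a(5)=13, a(6)=21, a(7)=34, a(8)=55, a(9)=89, a(10)=144, a(11)=233, a(12)=377, a(13)=610, a(14)=987, a(15)=1597, a(16)=2584, a(17)=4181, a(18)=6765, a(19)=10946, a(20)=17711.

Final answer: 17711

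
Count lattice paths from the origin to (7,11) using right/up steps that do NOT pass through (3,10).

Total paths to (7,11): C(18,11) = 31824.
Paths through (3,10): C(13,10) x C(5,1) = 1430.
Avoiding (3,10): 31824 - 1430.

Final answer: 30394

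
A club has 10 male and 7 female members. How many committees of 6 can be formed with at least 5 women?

Sum over valid woman counts:
C(7,5)C(10,1) = 210
C(7,6)C(10,0) = 7
Total: 210 + 7.

Final answer: 217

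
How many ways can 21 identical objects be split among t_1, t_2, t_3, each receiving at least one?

Substitute t'_i = t_i - 1 (so t'_i >= 0). Then sum t'_i = 21 - 3 = 18.
Stars and bars: C(18+3-1, 3-1) = C(20,2).

Final answer: C(20,2) = 190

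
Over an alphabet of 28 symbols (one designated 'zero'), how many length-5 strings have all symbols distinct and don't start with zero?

First digit: 27 (nonzero). Second: 27 (not first). Third: 26, etc.
Total: 27 x 27 x 26 x 25 x 24.

Final answer: 11372400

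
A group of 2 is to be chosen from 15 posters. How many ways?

C(15,2) = 15!/(2! x (15-2)!).

Final answer: C(15,2) = 105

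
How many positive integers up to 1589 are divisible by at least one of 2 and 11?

Multiples of 2: 794. Multiples of 11: 144. Of both (lcm=22): 72.
By inclusion-exclusion: 794 + 144 - 72.

Final answer: 866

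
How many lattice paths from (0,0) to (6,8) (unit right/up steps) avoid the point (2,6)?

Total paths to (6,8): C(14,8) = 3003.
Paths through (2,6): C(8,6) x C(6,2) = 420.
Avoiding (2,6): 3003 - 420.

Final answer: 2583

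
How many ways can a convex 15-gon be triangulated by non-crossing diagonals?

The structures are counted by the Catalan number C_n. Here n = 15 - 2 = 13.
C_n = C(2n,n)/(n+1), so C_{13} = C(26,13)/14 = 10400600/14.

Final answer: C_{13} = 742900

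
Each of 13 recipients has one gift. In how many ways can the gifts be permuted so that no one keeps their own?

Derangements satisfy D(n) = (n-1)(D(n-1) + D(n-2)), starting from D(0)=1, D(1)=0.
D(2) = 1 x (0 + 1) = 1
D(3) = 2 x (1 + 0) = 2
D(4) = 3 x (2 + 1) = 9
D(5) = 4 x (9 + 2) = 44
D(6) = 5 x (44 + 9) = 265
D(7) = 6 x (265 + 44) = 1854
D(8) = 7 x (1854 + 265) = 14833
D(9) = 8 x (14833 + 1854) = 133496
D(10) = 9 x (133496 + 14833) = 1334961
D(11) = 10 x (1334961 + 133496) = 14684570
D(12) = 11 x (14684570 + 1334961) = 176214841
D(13) = 12 x (D(12) + D(11)) = 12 x (176214841 + 14684570)

Final answer: D(13) = 2290792932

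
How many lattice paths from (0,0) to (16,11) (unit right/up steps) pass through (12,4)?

Paths (0,0)->(12,4): C(16,4) = 1820.
Paths (12,4)->(16,11): C(11,7) = 330.
By multiplication principle: 1820 x 330.

Final answer: 600600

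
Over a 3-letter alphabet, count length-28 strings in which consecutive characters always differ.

First character: 3 choices. Each subsequent: 2 choices (must differ from the previous one).
Total: 3 x 2^27.

Final answer: 3 x 2^{27} = 402653184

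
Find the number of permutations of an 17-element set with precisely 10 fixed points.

Choose which 10 elements are fixed: C(17,10) = 19448.
Derange the remaining 7 using D(j) = (j-1)(D(j-1) + D(j-2)), D(0)=1, D(1)=0: D(2)=1, D(3)=2, D(4)=9, D(5)=44, D(6)=265, D(7)=1854.
Total: 19448 x 1854.

Final answer: C(17,10) D(7) = 36056592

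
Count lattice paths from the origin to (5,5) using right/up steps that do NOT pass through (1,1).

Total paths to (5,5): C(10,5) = 252.
Paths through (1,1): C(2,1) x C(8,4) = 140.
Avoiding (1,1): 252 - 140.

Final answer: 112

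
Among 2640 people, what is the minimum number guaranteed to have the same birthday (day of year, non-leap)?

There are 365 possible values for birthday (day of year, non-leap). With 2640 people and 365 categories, by pigeonhole: ceiling(2640/365).

Final answer: 8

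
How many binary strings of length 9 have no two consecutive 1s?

A valid string ends in 0 (append to any length-(n-1) valid string) or in 01 (append to any length-(n-2) valid string), so a(n) = a(n-1) + a(n-2) with a(1)=2, a(2)=3.
Building up term by term: a(1)=2, a(2)=3, a(3)=5, a(4)=8, a(5)=13, a(6)=21, a(7)=34, a(8)=55, a(9)=89.

Final answer: 89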